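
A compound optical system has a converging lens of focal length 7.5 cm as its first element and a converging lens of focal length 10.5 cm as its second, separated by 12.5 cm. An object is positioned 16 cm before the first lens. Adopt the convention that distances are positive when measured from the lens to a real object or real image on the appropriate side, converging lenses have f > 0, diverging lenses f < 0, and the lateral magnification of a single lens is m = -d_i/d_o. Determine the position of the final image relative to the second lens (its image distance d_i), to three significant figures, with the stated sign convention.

1.40 cm

Applying the thin-lens equation to the first lens, 1/7.5 = 1/16 + 1/d_i1, which gives d_i1 = 14.118 cm.
This image would form 14.118 cm past lens 1, i.e. 1.618 cm beyond lens 2, so it is a virtual object for lens 2: d_o2 = 12.5 - 14.118 = -1.618 cm.
Applying the thin-lens equation again with f_2 = 10.5 cm and d_o2 = -1.618 cm gives d_i2 = 1.402 cm.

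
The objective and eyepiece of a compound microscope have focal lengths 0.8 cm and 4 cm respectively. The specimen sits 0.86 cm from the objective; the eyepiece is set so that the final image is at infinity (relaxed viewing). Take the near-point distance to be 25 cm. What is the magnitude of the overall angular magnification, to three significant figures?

Objective: 1/d_i = 1/f_obj - 1/d_o = 1/0.8 - 1/0.86 = 0.08721 cm^-1, so d_i = 11.467 cm.
m_obj = -d_i/d_o = -11.467/0.86 = -13.333.
Eyepiece angular magnification (image at infinity): M_eye = D/f_e = 25/4 = 6.250.
Overall M = m_obj x M_eye = (-13.333)(6.250) = -83.33.
|M| = 83.33.

83.3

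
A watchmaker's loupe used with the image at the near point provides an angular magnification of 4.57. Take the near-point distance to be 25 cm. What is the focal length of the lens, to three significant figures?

For the image at the near point, M = 1 + D/f.
f = D/(M - 1) = 25/(4.57 - 1) = 7.003 cm.

7.00 cm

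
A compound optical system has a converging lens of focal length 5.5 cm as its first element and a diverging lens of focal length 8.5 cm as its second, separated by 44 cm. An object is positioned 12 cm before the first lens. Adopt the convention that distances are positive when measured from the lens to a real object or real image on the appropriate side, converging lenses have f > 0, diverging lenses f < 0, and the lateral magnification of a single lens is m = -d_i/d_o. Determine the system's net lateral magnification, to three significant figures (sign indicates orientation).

-0.170

Applying the thin-lens equation to the first lens, 1/5.5 = 1/12 + 1/d_i1, which gives d_i1 = 10.154 cm.
Its lateral magnification is m_1 = -d_i1/d_o1 = -(10.154)/12 = -0.8462.
That image sits 33.846 cm in front of the second lens, so d_o2 = 33.846 cm.
Applying the thin-lens equation again with f_2 = -8.5 cm and d_o2 = 33.846 cm gives d_i2 = -6.794 cm.
m_2 = -(-6.794)/(33.846) = 0.2007.
Overall magnification: m = m_1 m_2 = -0.1698.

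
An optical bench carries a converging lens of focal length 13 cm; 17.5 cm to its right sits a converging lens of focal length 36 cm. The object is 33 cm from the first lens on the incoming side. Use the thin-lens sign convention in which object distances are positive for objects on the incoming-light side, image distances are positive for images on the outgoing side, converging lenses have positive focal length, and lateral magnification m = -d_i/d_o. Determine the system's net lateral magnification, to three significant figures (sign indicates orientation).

Applying the thin-lens equation to the first lens, 1/13 = 1/33 + 1/d_i1, which gives d_i1 = 21.450 cm.
Its lateral magnification is m_1 = -d_i1/d_o1 = -(21.450)/33 = -0.6500.
This image would form 21.450 cm past lens 1, i.e. 3.950 cm beyond lens 2, so it is a virtual object for lens 2: d_o2 = 17.5 - 21.450 = -3.950 cm.
Applying the thin-lens equation again with f_2 = 36 cm and d_o2 = -3.950 cm gives d_i2 = 3.559 cm.
m_2 = -(3.559)/(-3.950) = 0.9011.
Overall magnification: m = m_1 m_2 = -0.5857.

-0.586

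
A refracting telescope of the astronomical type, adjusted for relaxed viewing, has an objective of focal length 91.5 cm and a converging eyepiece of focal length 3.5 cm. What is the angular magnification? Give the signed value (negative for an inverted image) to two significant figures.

-26

M = -f_obj/f_eye = -91.5/(3.5) = -26.143.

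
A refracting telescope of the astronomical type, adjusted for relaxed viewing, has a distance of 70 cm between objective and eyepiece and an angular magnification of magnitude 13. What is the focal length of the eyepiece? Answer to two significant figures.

5.0 cm

In normal adjustment the tube length equals f_obj + f_eye and |M| = f_obj/f_eye.
So f_obj = 13 f_eye and 13 f_eye + f_eye = 70 cm, giving f_eye = 70/14 = 5.000 cm and f_obj = 65.000 cm.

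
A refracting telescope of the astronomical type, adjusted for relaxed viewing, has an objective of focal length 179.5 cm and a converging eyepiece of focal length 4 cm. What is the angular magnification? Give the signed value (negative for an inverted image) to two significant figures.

-45

M = -f_obj/f_eye = -179.5/(4) = -44.875.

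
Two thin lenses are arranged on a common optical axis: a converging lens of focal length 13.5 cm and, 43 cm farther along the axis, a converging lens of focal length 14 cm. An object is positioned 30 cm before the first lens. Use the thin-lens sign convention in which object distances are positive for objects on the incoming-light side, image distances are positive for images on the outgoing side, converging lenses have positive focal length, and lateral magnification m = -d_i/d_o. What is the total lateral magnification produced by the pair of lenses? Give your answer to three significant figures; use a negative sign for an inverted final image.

Lens 1: 1/d_i1 = 1/f_1 - 1/d_o1 = 1/13.5 - 1/30 = 0.04074 cm^-1, so d_i1 = 24.545 cm.
m_1 = -(24.545)/30 = -0.8182.
Object distance for lens 2: d_o2 = 43 - 24.545 = 18.455 cm.
Lens 2: 1/d_i2 = 1/f_2 - 1/d_o2 = 1/14 - 1/(18.455) = 0.01724 cm^-1, so d_i2 = 58.000 cm.
m_2 = -(58.000)/(18.455) = -3.1429.
Overall magnification: m = m_1 m_2 = 2.5714.

2.57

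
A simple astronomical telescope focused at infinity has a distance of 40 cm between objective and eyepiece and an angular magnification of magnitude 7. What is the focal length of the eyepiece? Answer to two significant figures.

In normal adjustment the tube length equals f_obj + f_eye and |M| = f_obj/f_eye.
So f_obj = 7 f_eye and 7 f_eye + f_eye = 40 cm, giving f_eye = 40/8 = 5.000 cm and f_obj = 35.000 cm.

5.0 cm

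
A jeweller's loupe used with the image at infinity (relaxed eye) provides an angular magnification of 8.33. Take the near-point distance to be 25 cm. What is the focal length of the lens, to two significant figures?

3.0 cm

For the image at infinity, M = D/f.
f = D/M = 25/8.33 = 3.001 cm.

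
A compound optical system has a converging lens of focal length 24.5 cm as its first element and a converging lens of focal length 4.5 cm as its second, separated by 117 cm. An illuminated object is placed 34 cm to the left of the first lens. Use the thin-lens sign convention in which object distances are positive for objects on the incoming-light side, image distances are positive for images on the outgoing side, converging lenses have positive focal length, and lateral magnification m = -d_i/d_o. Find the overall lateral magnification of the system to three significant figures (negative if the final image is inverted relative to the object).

0.468

Applying the thin-lens equation to the first lens, 1/24.5 = 1/34 + 1/d_i1, which gives d_i1 = 87.684 cm.
Its lateral magnification is m_1 = -d_i1/d_o1 = -(87.684)/34 = -2.5789.
The intermediate image is 87.684 cm to the right of lens 1, so d_o2 = L - d_i1 = 117 - 87.684 = 29.316 cm.
Applying the thin-lens equation again with f_2 = 4.5 cm and d_o2 = 29.316 cm gives d_i2 = 5.316 cm.
m_2 = -(5.316)/(29.316) = -0.1813.
Total m = m_1 x m_2 = (-2.5789)(-0.1813) = 0.4677.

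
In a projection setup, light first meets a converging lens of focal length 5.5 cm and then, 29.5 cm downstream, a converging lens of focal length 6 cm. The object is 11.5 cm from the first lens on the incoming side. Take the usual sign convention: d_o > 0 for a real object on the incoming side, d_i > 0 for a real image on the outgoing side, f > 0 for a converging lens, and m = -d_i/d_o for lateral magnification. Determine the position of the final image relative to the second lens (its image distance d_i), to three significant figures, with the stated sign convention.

8.78 cm

First lens: d_i1 = 1/(1/5.5 - 1/11.5) = 10.542 cm.
The intermediate image is 10.542 cm to the right of lens 1, so d_o2 = L - d_i1 = 29.5 - 10.542 = 18.958 cm.
Second lens: d_i2 = 1/(1/6 - 1/(18.958)) = 8.778 cm.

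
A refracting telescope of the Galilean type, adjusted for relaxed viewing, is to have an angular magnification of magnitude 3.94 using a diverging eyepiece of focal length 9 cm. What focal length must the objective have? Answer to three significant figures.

|M| = f_obj/|f_eye|, so f_obj = |M| x |f_eye| = 3.94 x 9 = 35.460 cm.

35.5 cm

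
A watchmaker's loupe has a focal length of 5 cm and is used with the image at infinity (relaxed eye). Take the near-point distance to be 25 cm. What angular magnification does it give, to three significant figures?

5.00

M = D/f = 25/5 = 5.000.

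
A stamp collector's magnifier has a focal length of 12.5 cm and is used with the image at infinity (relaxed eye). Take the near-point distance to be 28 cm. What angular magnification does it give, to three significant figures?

M = D/f = 28/12.5 = 2.240.

2.24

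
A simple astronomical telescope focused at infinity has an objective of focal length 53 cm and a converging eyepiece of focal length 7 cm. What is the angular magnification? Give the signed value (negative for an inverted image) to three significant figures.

M = -f_obj/f_eye = -53/(7) = -7.571.

-7.57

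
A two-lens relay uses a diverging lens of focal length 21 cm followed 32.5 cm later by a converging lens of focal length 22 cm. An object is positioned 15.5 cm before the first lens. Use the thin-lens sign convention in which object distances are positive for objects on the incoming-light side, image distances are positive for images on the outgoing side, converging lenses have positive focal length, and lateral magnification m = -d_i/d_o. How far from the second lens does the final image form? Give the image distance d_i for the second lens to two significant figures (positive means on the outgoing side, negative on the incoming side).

Lens 1: 1/d_i1 = 1/f_1 - 1/d_o1 = 1/(-21) - 1/15.5 = -0.11214 cm^-1, so d_i1 = -8.918 cm.
The intermediate image is virtual, 8.918 cm to the left of lens 1, so d_o2 = L - d_i1 = 32.5 - (-8.918) = 41.418 cm.
Lens 2: 1/d_i2 = 1/f_2 - 1/d_o2 = 1/22 - 1/(41.418) = 0.02131 cm^-1, so d_i2 = 46.926 cm.

47 cm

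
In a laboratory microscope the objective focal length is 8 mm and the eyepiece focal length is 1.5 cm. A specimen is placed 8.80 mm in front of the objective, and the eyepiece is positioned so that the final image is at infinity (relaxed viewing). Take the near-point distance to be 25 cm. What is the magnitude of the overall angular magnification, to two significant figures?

Convert to cm: f_obj = 8 mm = 0.8 cm; d_o = 8.80 mm = 0.88 cm.
Objective: 1/d_i = 1/f_obj - 1/d_o = 1/0.8 - 1/0.88 = 0.11364 cm^-1, so d_i = 8.800 cm.
m_obj = -d_i/d_o = -8.800/0.88 = -10.000.
Eyepiece angular magnification (image at infinity): M_eye = D/f_e = 25/1.5 = 16.667.
Overall M = m_obj x M_eye = (-10.000)(16.667) = -166.67.
|M| = 166.67.

170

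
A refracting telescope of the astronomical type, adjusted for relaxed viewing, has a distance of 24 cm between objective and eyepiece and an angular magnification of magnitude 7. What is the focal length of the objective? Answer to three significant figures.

21.0 cm

In normal adjustment the tube length equals f_obj + f_eye and |M| = f_obj/f_eye.
So f_obj = 7 f_eye and 7 f_eye + f_eye = 24 cm, giving f_eye = 24/8 = 3.000 cm and f_obj = 21.000 cm.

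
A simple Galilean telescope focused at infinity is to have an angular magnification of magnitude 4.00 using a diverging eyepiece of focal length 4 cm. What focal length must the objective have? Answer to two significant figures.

|M| = f_obj/|f_eye|, so f_obj = |M| x |f_eye| = 4.0 x 4 = 16.000 cm.

16 cm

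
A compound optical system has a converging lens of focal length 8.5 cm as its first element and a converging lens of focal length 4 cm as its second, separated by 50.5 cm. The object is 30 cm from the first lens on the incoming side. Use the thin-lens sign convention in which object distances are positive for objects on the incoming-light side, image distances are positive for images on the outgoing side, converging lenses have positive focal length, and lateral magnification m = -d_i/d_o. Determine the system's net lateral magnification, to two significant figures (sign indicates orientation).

Lens 1: 1/d_i1 = 1/f_1 - 1/d_o1 = 1/8.5 - 1/30 = 0.08431 cm^-1, so d_i1 = 11.860 cm.
m_1 = -(11.860)/30 = -0.3953.
The intermediate image is 11.860 cm to the right of lens 1, so d_o2 = L - d_i1 = 50.5 - 11.860 = 38.640 cm.
Lens 2: 1/d_i2 = 1/f_2 - 1/d_o2 = 1/4 - 1/(38.640) = 0.22412 cm^-1, so d_i2 = 4.462 cm.
m_2 = -(4.462)/(38.640) = -0.1155.
Total m = m_1 x m_2 = (-0.3953)(-0.1155) = 0.0457.

0.046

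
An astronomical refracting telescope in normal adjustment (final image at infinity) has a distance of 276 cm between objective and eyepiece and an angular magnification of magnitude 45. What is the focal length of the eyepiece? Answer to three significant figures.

In normal adjustment the tube length equals f_obj + f_eye and |M| = f_obj/f_eye.
So f_obj = 45 f_eye and 45 f_eye + f_eye = 276 cm, giving f_eye = 276/46 = 6.000 cm and f_obj = 270.000 cm.

6.00 cm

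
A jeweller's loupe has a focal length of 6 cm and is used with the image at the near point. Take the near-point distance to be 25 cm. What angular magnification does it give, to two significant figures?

5.2

M = 1 + D/f = 1 + 25/6 = 5.167.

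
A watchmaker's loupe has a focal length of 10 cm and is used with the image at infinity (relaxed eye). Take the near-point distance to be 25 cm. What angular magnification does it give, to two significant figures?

M = D/f = 25/10 = 2.500.

2.5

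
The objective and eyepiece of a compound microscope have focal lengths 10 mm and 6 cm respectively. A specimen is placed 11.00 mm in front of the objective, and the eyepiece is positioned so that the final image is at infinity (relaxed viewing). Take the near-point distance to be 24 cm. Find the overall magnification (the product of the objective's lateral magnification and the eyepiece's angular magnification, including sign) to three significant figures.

Convert to cm: f_obj = 10 mm = 1 cm; d_o = 11.00 mm = 1.10 cm.
Objective: 1/d_i = 1/f_obj - 1/d_o = 1/1 - 1/1.10 = 0.09091 cm^-1, so d_i = 11.000 cm.
m_obj = -d_i/d_o = -11.000/1.10 = -10.000.
Eyepiece angular magnification (image at infinity): M_eye = D/f_e = 24/6 = 4.000.
Overall M = m_obj x M_eye = (-10.000)(4.000) = -40.00.

-40.0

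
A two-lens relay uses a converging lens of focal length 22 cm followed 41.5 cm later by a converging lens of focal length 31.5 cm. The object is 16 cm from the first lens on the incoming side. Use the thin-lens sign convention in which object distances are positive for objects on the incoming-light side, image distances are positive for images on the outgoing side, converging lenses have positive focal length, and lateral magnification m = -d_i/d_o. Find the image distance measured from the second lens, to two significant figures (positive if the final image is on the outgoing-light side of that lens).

Lens 1: 1/d_i1 = 1/f_1 - 1/d_o1 = 1/22 - 1/16 = -0.01705 cm^-1, so d_i1 = -58.667 cm.
The intermediate image is virtual, 58.667 cm to the left of lens 1, so d_o2 = L - d_i1 = 41.5 - (-58.667) = 100.167 cm.
Lens 2: 1/d_i2 = 1/f_2 - 1/d_o2 = 1/31.5 - 1/(100.167) = 0.02176 cm^-1, so d_i2 = 45.950 cm.

46 cm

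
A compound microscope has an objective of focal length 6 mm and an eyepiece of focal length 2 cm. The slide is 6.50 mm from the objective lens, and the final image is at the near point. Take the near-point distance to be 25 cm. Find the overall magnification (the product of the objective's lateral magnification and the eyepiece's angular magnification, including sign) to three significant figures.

Convert to cm: f_obj = 6 mm = 0.6 cm; d_o = 6.50 mm = 0.65 cm.
Objective: 1/d_i = 1/f_obj - 1/d_o = 1/0.6 - 1/0.65 = 0.12821 cm^-1, so d_i = 7.800 cm.
m_obj = -d_i/d_o = -7.800/0.65 = -12.000.
Eyepiece angular magnification (image at near point): M_eye = 1 + D/f_e = 1 + 25/2 = 13.500.
Overall M = m_obj x M_eye = (-12.000)(13.500) = -162.00.

-162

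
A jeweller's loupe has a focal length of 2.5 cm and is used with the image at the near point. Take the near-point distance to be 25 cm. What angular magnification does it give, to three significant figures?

M = 1 + D/f = 1 + 25/2.5 = 11.000.

11.0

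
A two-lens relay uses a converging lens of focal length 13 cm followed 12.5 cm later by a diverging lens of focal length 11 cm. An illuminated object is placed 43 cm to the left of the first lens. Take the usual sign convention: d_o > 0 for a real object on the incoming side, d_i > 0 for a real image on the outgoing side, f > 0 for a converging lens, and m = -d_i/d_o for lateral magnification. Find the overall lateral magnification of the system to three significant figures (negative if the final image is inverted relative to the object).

Lens 1: 1/d_i1 = 1/f_1 - 1/d_o1 = 1/13 - 1/43 = 0.05367 cm^-1, so d_i1 = 18.633 cm.
m_1 = -(18.633)/43 = -0.4333.
Since 18.633 cm > 12.5 cm, the first image lies past the second lens and serves as a virtual object: d_o2 = L - d_i1 = -6.133 cm.
Lens 2: 1/d_i2 = 1/f_2 - 1/d_o2 = 1/(-11) - 1/(-6.133) = 0.07213 cm^-1, so d_i2 = 13.863 cm.
m_2 = -(13.863)/(-6.133) = 2.2603.
Overall magnification: m = m_1 m_2 = -0.9795.

-0.979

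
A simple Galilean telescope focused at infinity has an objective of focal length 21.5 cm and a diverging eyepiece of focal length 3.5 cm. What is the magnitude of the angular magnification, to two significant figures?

6.1

|M| = f_obj/|f_eye| = 21.5/3.5 = 6.143.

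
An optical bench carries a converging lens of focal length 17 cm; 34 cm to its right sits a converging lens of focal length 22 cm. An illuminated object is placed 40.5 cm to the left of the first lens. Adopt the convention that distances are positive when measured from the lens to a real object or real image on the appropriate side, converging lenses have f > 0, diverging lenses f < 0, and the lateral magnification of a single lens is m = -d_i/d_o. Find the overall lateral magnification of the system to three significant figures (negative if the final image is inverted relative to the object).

Lens 1: 1/d_i1 = 1/f_1 - 1/d_o1 = 1/17 - 1/40.5 = 0.03413 cm^-1, so d_i1 = 29.298 cm.
m_1 = -(29.298)/40.5 = -0.7234.
That image sits 4.702 cm in front of the second lens, so d_o2 = 4.702 cm.
Lens 2: 1/d_i2 = 1/f_2 - 1/d_o2 = 1/22 - 1/(4.702) = -0.16722 cm^-1, so d_i2 = -5.980 cm.
m_2 = -(-5.980)/(4.702) = 1.2718.
The system's lateral magnification is m_1 m_2 = (-0.7234)(1.2718) = -0.9200.

-0.920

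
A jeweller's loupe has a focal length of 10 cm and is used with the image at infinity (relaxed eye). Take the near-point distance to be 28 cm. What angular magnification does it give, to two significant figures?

M = D/f = 28/10 = 2.800.

2.8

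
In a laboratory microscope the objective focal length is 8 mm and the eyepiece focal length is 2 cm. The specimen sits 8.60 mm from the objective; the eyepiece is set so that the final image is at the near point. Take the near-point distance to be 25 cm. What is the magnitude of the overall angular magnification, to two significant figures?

Convert to cm: f_obj = 8 mm = 0.8 cm; d_o = 8.60 mm = 0.86 cm.
Objective: 1/d_i = 1/f_obj - 1/d_o = 1/0.8 - 1/0.86 = 0.08721 cm^-1, so d_i = 11.467 cm.
m_obj = -d_i/d_o = -11.467/0.86 = -13.333.
Eyepiece angular magnification (image at near point): M_eye = 1 + D/f_e = 1 + 25/2 = 13.500.
Overall M = m_obj x M_eye = (-13.333)(13.500) = -180.00.
|M| = 180.00.

180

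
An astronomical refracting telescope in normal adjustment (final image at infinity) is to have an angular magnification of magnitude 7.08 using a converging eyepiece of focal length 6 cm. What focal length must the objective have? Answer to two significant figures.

42 cm

|M| = f_obj/|f_eye|, so f_obj = |M| x |f_eye| = 7.08 x 6 = 42.480 cm.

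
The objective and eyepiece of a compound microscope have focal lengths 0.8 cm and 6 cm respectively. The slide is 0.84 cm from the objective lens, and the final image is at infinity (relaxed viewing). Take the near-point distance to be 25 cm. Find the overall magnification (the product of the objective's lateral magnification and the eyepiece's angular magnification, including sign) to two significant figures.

Objective: 1/d_i = 1/f_obj - 1/d_o = 1/0.8 - 1/0.84 = 0.05952 cm^-1, so d_i = 16.800 cm.
m_obj = -d_i/d_o = -16.800/0.84 = -20.000.
Eyepiece angular magnification (image at infinity): M_eye = D/f_e = 25/6 = 4.167.
Overall M = m_obj x M_eye = (-20.000)(4.167) = -83.33.

-83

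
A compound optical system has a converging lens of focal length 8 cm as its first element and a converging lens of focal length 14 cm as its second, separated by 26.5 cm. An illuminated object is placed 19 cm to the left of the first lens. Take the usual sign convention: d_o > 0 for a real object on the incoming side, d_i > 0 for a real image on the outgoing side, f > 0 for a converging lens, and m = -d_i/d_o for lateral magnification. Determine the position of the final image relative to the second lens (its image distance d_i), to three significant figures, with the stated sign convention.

Applying the thin-lens equation to the first lens, 1/8 = 1/19 + 1/d_i1, which gives d_i1 = 13.818 cm.
Object distance for lens 2: d_o2 = 26.5 - 13.818 = 12.682 cm.
Applying the thin-lens equation again with f_2 = 14 cm and d_o2 = 12.682 cm gives d_i2 = -134.690 cm.

-135 cm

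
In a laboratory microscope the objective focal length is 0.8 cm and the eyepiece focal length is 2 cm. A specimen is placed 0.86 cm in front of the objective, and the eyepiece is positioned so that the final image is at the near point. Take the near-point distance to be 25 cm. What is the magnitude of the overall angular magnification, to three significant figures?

Objective: 1/d_i = 1/f_obj - 1/d_o = 1/0.8 - 1/0.86 = 0.08721 cm^-1, so d_i = 11.467 cm.
m_obj = -d_i/d_o = -11.467/0.86 = -13.333.
Eyepiece angular magnification (image at near point): M_eye = 1 + D/f_e = 1 + 25/2 = 13.500.
Overall M = m_obj x M_eye = (-13.333)(13.500) = -180.00.
|M| = 180.00.

180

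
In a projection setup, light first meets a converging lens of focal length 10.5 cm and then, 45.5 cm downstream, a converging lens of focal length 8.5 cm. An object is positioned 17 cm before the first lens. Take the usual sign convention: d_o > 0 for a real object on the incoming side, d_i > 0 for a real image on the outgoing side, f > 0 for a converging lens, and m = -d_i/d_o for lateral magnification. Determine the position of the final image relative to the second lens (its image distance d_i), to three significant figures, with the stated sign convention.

16.1 cm

First lens: d_i1 = 1/(1/10.5 - 1/17) = 27.462 cm.
The intermediate image is 27.462 cm to the right of lens 1, so d_o2 = L - d_i1 = 45.5 - 27.462 = 18.038 cm.
Second lens: d_i2 = 1/(1/8.5 - 1/(18.038)) = 16.075 cm.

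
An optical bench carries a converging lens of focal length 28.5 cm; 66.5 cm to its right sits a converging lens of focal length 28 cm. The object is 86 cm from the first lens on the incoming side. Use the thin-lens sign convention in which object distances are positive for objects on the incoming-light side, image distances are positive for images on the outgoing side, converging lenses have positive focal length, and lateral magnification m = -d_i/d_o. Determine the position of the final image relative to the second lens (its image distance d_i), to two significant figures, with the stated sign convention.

Applying the thin-lens equation to the first lens, 1/28.5 = 1/86 + 1/d_i1, which gives d_i1 = 42.626 cm.
The intermediate image is 42.626 cm to the right of lens 1, so d_o2 = L - d_i1 = 66.5 - 42.626 = 23.874 cm.
Applying the thin-lens equation again with f_2 = 28 cm and d_o2 = 23.874 cm gives d_i2 = -162.011 cm.

-160 cm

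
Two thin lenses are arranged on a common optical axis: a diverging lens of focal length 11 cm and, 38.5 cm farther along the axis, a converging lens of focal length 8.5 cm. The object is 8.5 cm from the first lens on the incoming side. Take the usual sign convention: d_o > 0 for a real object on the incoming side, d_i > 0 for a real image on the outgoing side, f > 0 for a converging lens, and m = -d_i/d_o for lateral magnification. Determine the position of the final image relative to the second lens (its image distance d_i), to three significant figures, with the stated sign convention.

10.6 cm

Applying the thin-lens equation to the first lens, 1/(-11) = 1/8.5 + 1/d_i1, which gives d_i1 = -4.795 cm.
The intermediate image is virtual, 4.795 cm to the left of lens 1, so d_o2 = L - d_i1 = 38.5 - (-4.795) = 43.295 cm.
Applying the thin-lens equation again with f_2 = 8.5 cm and d_o2 = 43.295 cm gives d_i2 = 10.576 cm.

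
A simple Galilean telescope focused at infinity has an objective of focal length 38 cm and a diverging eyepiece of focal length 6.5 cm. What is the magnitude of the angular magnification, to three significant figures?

5.85

|M| = f_obj/|f_eye| = 38/6.5 = 5.846.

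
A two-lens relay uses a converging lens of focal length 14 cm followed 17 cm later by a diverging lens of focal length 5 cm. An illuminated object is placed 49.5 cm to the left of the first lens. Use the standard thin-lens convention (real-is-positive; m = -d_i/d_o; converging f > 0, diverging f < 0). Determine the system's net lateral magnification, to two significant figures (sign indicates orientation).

-0.80

Lens 1: 1/d_i1 = 1/f_1 - 1/d_o1 = 1/14 - 1/49.5 = 0.05123 cm^-1, so d_i1 = 19.521 cm.
m_1 = -(19.521)/49.5 = -0.3944.
Since 19.521 cm > 17 cm, the first image lies past the second lens and serves as a virtual object: d_o2 = L - d_i1 = -2.521 cm.
Lens 2: 1/d_i2 = 1/f_2 - 1/d_o2 = 1/(-5) - 1/(-2.521) = 0.19665 cm^-1, so d_i2 = 5.085 cm.
m_2 = -(5.085)/(-2.521) = 2.0170.
Total m = m_1 x m_2 = (-0.3944)(2.0170) = -0.7955.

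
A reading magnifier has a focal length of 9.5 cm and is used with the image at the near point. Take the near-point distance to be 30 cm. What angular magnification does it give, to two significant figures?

4.2

M = 1 + D/f = 1 + 30/9.5 = 4.158.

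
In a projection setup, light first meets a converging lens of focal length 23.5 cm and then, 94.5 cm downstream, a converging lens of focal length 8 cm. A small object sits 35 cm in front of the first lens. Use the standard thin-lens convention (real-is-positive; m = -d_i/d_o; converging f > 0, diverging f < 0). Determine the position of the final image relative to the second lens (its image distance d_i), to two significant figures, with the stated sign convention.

Lens 1: 1/d_i1 = 1/f_1 - 1/d_o1 = 1/23.5 - 1/35 = 0.01398 cm^-1, so d_i1 = 71.522 cm.
The intermediate image is 71.522 cm to the right of lens 1, so d_o2 = L - d_i1 = 94.5 - 71.522 = 22.978 cm.
Lens 2: 1/d_i2 = 1/f_2 - 1/d_o2 = 1/8 - 1/(22.978) = 0.08148 cm^-1, so d_i2 = 12.273 cm.

12 cm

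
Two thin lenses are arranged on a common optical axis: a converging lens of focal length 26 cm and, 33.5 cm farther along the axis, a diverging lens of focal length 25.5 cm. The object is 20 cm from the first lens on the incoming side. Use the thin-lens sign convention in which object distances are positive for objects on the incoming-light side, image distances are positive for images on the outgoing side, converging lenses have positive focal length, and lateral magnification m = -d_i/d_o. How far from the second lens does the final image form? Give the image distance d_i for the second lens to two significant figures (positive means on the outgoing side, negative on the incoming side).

-21 cm

Lens 1: 1/d_i1 = 1/f_1 - 1/d_o1 = 1/26 - 1/20 = -0.01154 cm^-1, so d_i1 = -86.667 cm.
The intermediate image is virtual, 86.667 cm to the left of lens 1, so d_o2 = L - d_i1 = 33.5 - (-86.667) = 120.167 cm.
Lens 2: 1/d_i2 = 1/f_2 - 1/d_o2 = 1/(-25.5) - 1/(120.167) = -0.04754 cm^-1, so d_i2 = -21.036 cm.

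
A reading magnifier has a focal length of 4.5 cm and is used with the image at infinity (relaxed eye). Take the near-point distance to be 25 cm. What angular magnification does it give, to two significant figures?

M = D/f = 25/4.5 = 5.556.

5.6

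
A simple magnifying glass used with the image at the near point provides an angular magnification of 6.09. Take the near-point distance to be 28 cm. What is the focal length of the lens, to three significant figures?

For the image at the near point, M = 1 + D/f.
f = D/(M - 1) = 28/(6.09 - 1) = 5.501 cm.

5.50 cm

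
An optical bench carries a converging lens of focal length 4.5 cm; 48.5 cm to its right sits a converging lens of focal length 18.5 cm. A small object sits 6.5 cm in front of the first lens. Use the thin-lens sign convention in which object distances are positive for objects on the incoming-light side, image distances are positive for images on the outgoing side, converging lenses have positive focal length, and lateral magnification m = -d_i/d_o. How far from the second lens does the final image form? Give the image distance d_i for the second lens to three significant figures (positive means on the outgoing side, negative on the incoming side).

Applying the thin-lens equation to the first lens, 1/4.5 = 1/6.5 + 1/d_i1, which gives d_i1 = 14.625 cm.
The intermediate image is 14.625 cm to the right of lens 1, so d_o2 = L - d_i1 = 48.5 - 14.625 = 33.875 cm.
Applying the thin-lens equation again with f_2 = 18.5 cm and d_o2 = 33.875 cm gives d_i2 = 40.760 cm.

40.8 cm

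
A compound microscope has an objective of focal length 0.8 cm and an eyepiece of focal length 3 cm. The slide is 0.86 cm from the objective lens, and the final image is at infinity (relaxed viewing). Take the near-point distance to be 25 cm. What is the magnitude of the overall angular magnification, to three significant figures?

Objective: 1/d_i = 1/f_obj - 1/d_o = 1/0.8 - 1/0.86 = 0.08721 cm^-1, so d_i = 11.467 cm.
m_obj = -d_i/d_o = -11.467/0.86 = -13.333.
Eyepiece angular magnification (image at infinity): M_eye = D/f_e = 25/3 = 8.333.
Overall M = m_obj x M_eye = (-13.333)(8.333) = -111.11.
|M| = 111.11.

111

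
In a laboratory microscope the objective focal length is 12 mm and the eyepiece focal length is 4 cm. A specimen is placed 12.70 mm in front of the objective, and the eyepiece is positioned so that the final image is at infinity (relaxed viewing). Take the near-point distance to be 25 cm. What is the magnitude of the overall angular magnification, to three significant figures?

Convert to cm: f_obj = 12 mm = 1.2 cm; d_o = 12.70 mm = 1.27 cm.
Objective: 1/d_i = 1/f_obj - 1/d_o = 1/1.2 - 1/1.27 = 0.04593 cm^-1, so d_i = 21.771 cm.
m_obj = -d_i/d_o = -21.771/1.27 = -17.143.
Eyepiece angular magnification (image at infinity): M_eye = D/f_e = 25/4 = 6.250.
Overall M = m_obj x M_eye = (-17.143)(6.250) = -107.14.
|M| = 107.14.

107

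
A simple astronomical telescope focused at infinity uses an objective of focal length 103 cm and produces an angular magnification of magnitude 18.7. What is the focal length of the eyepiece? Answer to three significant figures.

|M| = f_obj/f_eye, so f_eye = f_obj/|M| = 103/18.7 = 5.508 cm.

5.51 cm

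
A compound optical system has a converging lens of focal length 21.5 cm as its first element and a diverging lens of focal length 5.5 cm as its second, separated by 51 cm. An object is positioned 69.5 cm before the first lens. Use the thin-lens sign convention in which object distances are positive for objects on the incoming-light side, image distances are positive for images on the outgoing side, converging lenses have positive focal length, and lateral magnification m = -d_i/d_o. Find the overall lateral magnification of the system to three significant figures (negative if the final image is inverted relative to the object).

-0.0971

Lens 1: 1/d_i1 = 1/f_1 - 1/d_o1 = 1/21.5 - 1/69.5 = 0.03212 cm^-1, so d_i1 = 31.130 cm.
m_1 = -(31.130)/69.5 = -0.4479.
Object distance for lens 2: d_o2 = 51 - 31.130 = 19.870 cm.
Lens 2: 1/d_i2 = 1/f_2 - 1/d_o2 = 1/(-5.5) - 1/(19.870) = -0.23215 cm^-1, so d_i2 = -4.308 cm.
m_2 = -(-4.308)/(19.870) = 0.2168.
Total m = m_1 x m_2 = (-0.4479)(0.2168) = -0.0971.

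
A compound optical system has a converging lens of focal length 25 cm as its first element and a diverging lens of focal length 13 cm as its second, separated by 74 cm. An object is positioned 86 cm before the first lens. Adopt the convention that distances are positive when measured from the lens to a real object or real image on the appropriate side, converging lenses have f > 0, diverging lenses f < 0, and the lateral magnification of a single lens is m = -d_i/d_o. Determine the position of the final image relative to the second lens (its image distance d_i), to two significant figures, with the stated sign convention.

-9.7 cm

First lens: d_i1 = 1/(1/25 - 1/86) = 35.246 cm.
The intermediate image is 35.246 cm to the right of lens 1, so d_o2 = L - d_i1 = 74 - 35.246 = 38.754 cm.
Second lens: d_i2 = 1/(1/(-13) - 1/(38.754)) = -9.735 cm.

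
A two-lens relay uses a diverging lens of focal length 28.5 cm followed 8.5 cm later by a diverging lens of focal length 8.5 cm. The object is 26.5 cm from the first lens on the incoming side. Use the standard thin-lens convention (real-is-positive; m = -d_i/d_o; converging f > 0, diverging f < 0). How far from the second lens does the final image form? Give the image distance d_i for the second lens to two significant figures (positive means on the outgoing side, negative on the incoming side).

-6.1 cm

Lens 1: 1/d_i1 = 1/f_1 - 1/d_o1 = 1/(-28.5) - 1/26.5 = -0.07282 cm^-1, so d_i1 = -13.732 cm.
The intermediate image is virtual, 13.732 cm to the left of lens 1, so d_o2 = L - d_i1 = 8.5 - (-13.732) = 22.232 cm.
Lens 2: 1/d_i2 = 1/f_2 - 1/d_o2 = 1/(-8.5) - 1/(22.232) = -0.16263 cm^-1, so d_i2 = -6.149 cm.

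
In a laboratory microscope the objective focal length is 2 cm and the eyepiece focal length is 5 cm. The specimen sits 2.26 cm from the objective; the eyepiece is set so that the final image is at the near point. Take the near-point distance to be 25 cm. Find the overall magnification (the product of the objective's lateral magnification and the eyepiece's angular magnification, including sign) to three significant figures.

Objective: 1/d_i = 1/f_obj - 1/d_o = 1/2 - 1/2.26 = 0.05752 cm^-1, so d_i = 17.385 cm.
m_obj = -d_i/d_o = -17.385/2.26 = -7.692.
Eyepiece angular magnification (image at near point): M_eye = 1 + D/f_e = 1 + 25/5 = 6.000.
Overall M = m_obj x M_eye = (-7.692)(6.000) = -46.15.

-46.2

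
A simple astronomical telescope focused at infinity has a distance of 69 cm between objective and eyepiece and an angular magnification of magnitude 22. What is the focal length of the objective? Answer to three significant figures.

66.0 cm

In normal adjustment the tube length equals f_obj + f_eye and |M| = f_obj/f_eye.
So f_obj = 22 f_eye and 22 f_eye + f_eye = 69 cm, giving f_eye = 69/23 = 3.000 cm and f_obj = 66.000 cm.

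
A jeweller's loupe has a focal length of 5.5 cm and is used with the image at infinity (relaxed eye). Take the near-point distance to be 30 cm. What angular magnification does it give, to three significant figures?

M = D/f = 30/5.5 = 5.455.

5.45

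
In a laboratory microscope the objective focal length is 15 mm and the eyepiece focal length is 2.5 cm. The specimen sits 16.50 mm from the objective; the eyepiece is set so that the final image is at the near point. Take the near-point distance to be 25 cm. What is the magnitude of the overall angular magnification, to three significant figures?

Convert to cm: f_obj = 15 mm = 1.5 cm; d_o = 16.50 mm = 1.65 cm.
Objective: 1/d_i = 1/f_obj - 1/d_o = 1/1.5 - 1/1.65 = 0.06061 cm^-1, so d_i = 16.500 cm.
m_obj = -d_i/d_o = -16.500/1.65 = -10.000.
Eyepiece angular magnification (image at near point): M_eye = 1 + D/f_e = 1 + 25/2.5 = 11.000.
Overall M = m_obj x M_eye = (-10.000)(11.000) = -110.00.
|M| = 110.00.

110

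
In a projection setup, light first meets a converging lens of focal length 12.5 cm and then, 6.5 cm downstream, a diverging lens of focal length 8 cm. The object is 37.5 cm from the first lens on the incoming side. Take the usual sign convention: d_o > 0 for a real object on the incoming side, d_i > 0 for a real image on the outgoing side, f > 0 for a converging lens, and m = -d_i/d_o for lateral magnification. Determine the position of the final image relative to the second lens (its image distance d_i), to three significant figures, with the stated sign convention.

-23.1 cm

First lens: d_i1 = 1/(1/12.5 - 1/37.5) = 18.750 cm.
Since 18.750 cm > 6.5 cm, the first image lies past the second lens and serves as a virtual object: d_o2 = L - d_i1 = -12.250 cm.
Second lens: d_i2 = 1/(1/(-8) - 1/(-12.250)) = -23.059 cm.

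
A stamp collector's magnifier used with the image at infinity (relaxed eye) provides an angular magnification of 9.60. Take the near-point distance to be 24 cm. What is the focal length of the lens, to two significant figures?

2.5 cm

For the image at infinity, M = D/f.
f = D/M = 24/9.6 = 2.500 cm.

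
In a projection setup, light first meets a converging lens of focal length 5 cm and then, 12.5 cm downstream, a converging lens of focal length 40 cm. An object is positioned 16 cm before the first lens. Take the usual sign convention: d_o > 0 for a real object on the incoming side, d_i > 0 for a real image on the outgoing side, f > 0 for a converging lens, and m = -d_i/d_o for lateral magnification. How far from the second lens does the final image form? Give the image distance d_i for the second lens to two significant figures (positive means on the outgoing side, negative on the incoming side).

First lens: d_i1 = 1/(1/5 - 1/16) = 7.273 cm.
The intermediate image is 7.273 cm to the right of lens 1, so d_o2 = L - d_i1 = 12.5 - 7.273 = 5.227 cm.
Second lens: d_i2 = 1/(1/40 - 1/(5.227)) = -6.013 cm.

-6.0 cm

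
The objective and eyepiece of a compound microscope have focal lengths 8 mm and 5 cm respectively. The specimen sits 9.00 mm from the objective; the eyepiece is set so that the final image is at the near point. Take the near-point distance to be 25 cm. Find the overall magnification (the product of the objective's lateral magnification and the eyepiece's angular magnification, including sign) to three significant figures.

-48.0

Convert to cm: f_obj = 8 mm = 0.8 cm; d_o = 9.00 mm = 0.90 cm.
Objective: 1/d_i = 1/f_obj - 1/d_o = 1/0.8 - 1/0.90 = 0.13889 cm^-1, so d_i = 7.200 cm.
m_obj = -d_i/d_o = -7.200/0.90 = -8.000.
Eyepiece angular magnification (image at near point): M_eye = 1 + D/f_e = 1 + 25/5 = 6.000.
Overall M = m_obj x M_eye = (-8.000)(6.000) = -48.00.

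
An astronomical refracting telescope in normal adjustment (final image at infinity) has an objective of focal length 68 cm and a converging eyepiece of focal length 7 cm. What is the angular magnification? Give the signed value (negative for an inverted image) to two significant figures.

M = -f_obj/f_eye = -68/(7) = -9.714.

-9.7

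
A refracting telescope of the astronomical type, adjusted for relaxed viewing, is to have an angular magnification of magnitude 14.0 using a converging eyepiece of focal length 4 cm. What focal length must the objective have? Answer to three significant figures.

56.0 cm

|M| = f_obj/|f_eye|, so f_obj = |M| x |f_eye| = 14.0 x 4 = 56.000 cm.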